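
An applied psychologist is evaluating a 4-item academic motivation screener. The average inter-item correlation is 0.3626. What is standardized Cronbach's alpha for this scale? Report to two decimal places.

Standardized α = k·r̄ / (1 + (k−1)·r̄) = 4 × 0.3626 / (1 + 3 × 0.3626)
  = 1.4504 / 2.0878 = 0.69

standardized Cronbach's alpha = 0.69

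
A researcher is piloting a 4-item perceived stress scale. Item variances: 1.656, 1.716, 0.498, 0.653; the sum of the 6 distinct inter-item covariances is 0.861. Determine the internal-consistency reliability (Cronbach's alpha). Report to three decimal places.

ΣVar(i) = 1.656 + 1.716 + 0.498 + 0.653 = 4.523
Sum of distinct covariances = 0.861
σ²_T = ΣVar(i) + 2·Σcov = 4.523 + 2 × 0.861 = 6.245
α = (4/3)·(1 − 4.523/6.245) = 0.368

α = 0.368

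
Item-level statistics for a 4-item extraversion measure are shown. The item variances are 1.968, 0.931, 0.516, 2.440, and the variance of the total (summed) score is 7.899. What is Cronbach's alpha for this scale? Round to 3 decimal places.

sum of item variances = 1.968 + 0.931 + 0.516 + 2.440 = 5.855
α = (k/(k−1))·(1 − sum of item variances/σ²_total) = (4/3)·(1 − 5.855/7.899) = 0.345

α = 0.345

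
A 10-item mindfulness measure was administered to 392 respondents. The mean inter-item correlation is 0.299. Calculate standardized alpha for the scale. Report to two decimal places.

Standardized α = k·r̄ / (1 + (k−1)·r̄) = 10 × 0.299 / (1 + 9 × 0.299)
  = 2.9900 / 3.6910 = 0.81

α = 0.81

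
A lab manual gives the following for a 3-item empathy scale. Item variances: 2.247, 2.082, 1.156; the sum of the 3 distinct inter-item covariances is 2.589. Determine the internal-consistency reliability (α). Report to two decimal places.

Σσ²ᵢ = 2.247 + 2.082 + 1.156 = 5.485
Sum of distinct covariances = 2.589
σ²_total = Σσ²ᵢ + 2·Σcov = 5.485 + 2 × 2.589 = 10.663
α = (3/2)·(1 − 5.485/10.663) = 0.73

α = 0.73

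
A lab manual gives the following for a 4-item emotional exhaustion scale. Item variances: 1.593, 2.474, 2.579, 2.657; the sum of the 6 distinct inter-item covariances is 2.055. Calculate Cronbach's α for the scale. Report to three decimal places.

Cronbach's α = 0.409

Σσᵢ² = 1.593 + 2.474 + 2.579 + 2.657 = 9.303
Sum of distinct covariances = 2.055
σ²_T = Σσᵢ² + 2·Σcov = 9.303 + 2 × 2.055 = 13.413
α = (4/3)·(1 − 9.303/13.413) = 0.409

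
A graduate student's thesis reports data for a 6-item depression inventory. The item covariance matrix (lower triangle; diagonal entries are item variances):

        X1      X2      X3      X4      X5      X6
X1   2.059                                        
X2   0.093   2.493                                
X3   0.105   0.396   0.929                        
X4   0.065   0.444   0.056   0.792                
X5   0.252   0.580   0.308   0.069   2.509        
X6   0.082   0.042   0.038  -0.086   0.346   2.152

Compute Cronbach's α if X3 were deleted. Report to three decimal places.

α = 0.342

Remaining items: X1, X2, X4, X5, X6 (k = 5).
sum of item variances = 2.059 + 2.493 + 0.792 + 2.509 + 2.152 = 10.005
Var(T) = 10.005 + 2 × 1.887 = 13.779
α (item deleted) = (5/4)·(1 − 10.005/13.779) = 0.342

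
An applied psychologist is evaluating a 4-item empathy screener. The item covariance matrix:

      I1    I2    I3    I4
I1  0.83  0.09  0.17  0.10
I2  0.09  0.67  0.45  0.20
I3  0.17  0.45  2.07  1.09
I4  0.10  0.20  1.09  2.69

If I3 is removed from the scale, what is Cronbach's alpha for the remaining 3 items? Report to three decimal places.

Cronbach's alpha = 0.235

Remaining items: I1, I2, I4 (k = 3).
Σσᵢ² = 0.83 + 0.67 + 2.69 = 4.19
σ²_T = 4.19 + 2 × 0.39 = 4.97
α (item deleted) = (3/2)·(1 − 4.19/4.97) = 0.235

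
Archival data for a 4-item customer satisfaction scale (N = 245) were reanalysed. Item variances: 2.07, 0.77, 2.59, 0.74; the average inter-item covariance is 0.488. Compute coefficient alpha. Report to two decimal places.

coefficient alpha = 0.65

Σσᵢ² = 2.07 + 0.77 + 2.59 + 0.74 = 6.17
Sum of the 6 distinct covariances = 6 × 0.488 = 2.928
σ²_T = Σσᵢ² + 2·Σcov = 6.17 + 2 × 2.928 = 12.026
α = (4/3)·(1 − 6.17/12.026) = 0.65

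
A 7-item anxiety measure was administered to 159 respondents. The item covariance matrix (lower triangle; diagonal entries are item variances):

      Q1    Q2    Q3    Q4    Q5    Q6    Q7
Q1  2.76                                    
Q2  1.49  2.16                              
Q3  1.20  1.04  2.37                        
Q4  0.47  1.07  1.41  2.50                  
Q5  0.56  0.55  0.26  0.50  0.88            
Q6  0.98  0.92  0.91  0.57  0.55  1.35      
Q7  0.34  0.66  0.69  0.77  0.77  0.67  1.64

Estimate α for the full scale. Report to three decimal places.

Σσ²ᵢ = 2.76 + 2.16 + 2.37 + 2.50 + 0.88 + 1.35 + 1.64 = 13.66
Σ_{i<j} σ_ij = 16.38
Var(T) = 13.66 + 2 × 16.38 = 46.42
α = (k/(k−1))·(1 − Σσ²ᵢ/Var(T)) = (7/6)·(1 − 13.66/46.42) = 0.823

α = 0.823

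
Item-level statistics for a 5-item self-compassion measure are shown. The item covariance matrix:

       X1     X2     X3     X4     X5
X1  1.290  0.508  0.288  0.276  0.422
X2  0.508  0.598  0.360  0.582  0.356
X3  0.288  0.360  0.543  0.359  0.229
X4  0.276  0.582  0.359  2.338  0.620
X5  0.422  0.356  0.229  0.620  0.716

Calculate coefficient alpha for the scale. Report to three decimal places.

coefficient alpha = 0.742

ΣVar(i) = 1.290 + 0.598 + 0.543 + 2.338 + 0.716 = 5.485
Sum of the distinct covariances = 4.000
total variance = 5.485 + 2 × 4.000 = 13.485
α = (k/(k−1))·(1 − ΣVar(i)/total variance) = (5/4)·(1 − 5.485/13.485) = 0.742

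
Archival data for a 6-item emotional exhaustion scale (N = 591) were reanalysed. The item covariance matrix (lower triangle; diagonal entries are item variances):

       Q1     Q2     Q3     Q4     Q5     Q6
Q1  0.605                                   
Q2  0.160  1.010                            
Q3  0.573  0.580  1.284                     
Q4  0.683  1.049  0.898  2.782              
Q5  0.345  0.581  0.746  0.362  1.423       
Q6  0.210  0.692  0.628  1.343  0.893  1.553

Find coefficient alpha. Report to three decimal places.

coefficient alpha = 0.831

Σσᵢ² = 0.605 + 1.010 + 1.284 + 2.782 + 1.423 + 1.553 = 8.657
Sum of the distinct covariances = 9.743
σ²_total = 8.657 + 2 × 9.743 = 28.143
α = (k/(k−1))·(1 − Σσᵢ²/σ²_total) = (6/5)·(1 − 8.657/28.143) = 0.831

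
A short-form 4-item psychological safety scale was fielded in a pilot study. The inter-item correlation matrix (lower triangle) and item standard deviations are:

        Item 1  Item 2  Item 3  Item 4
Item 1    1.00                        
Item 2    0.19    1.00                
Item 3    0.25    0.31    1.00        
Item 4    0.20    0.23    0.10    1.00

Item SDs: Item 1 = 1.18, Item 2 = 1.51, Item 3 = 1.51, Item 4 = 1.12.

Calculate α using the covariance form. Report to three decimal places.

α = 0.521

Σσ²ᵢ = 1.18² + 1.51² + 1.51² + 1.12² = 7.2070
Covariances σ_ij = r_ij · s_i · s_j:
  σ(Item 1,Item 2) = 0.19 × 1.18 × 1.51 = 0.3385
  σ(Item 1,Item 3) = 0.25 × 1.18 × 1.51 = 0.4454
  σ(Item 1,Item 4) = 0.20 × 1.18 × 1.12 = 0.2643
  σ(Item 2,Item 3) = 0.31 × 1.51 × 1.51 = 0.7068
  σ(Item 2,Item 4) = 0.23 × 1.51 × 1.12 = 0.3890
  σ(Item 3,Item 4) = 0.10 × 1.51 × 1.12 = 0.1691
σ²_T = Σσ²ᵢ + 2·Σσ_ij = 7.2070 + 2 × 2.3131 = 11.8332
α = (4/3)·(1 − 7.2070/11.8332) = 0.521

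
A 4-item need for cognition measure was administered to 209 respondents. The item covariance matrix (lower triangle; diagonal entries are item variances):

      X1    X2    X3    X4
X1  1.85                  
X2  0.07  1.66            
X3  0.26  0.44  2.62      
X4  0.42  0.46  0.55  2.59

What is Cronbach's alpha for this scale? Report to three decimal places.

ΣVar(i) = 1.85 + 1.66 + 2.62 + 2.59 = 8.72
Sum of off-diagonal covariances = 2.20
σ²_total = 8.72 + 2 × 2.20 = 13.12
α = (k/(k−1))·(1 − ΣVar(i)/σ²_total) = (4/3)·(1 − 8.72/13.12) = 0.447

α = 0.447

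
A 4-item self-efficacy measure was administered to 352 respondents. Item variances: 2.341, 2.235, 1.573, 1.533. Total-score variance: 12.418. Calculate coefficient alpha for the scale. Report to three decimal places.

Σσᵢ² = 2.341 + 2.235 + 1.573 + 1.533 = 7.682
α = (k/(k−1))·(1 − Σσᵢ²/σ²_T) = (4/3)·(1 − 7.682/12.418) = 0.509

coefficient alpha = 0.509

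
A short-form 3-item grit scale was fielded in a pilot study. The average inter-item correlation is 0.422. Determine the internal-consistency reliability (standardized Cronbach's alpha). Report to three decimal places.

standardized Cronbach's alpha = 0.687

Standardized α = k·r̄ / (1 + (k−1)·r̄) = 3 × 0.422 / (1 + 2 × 0.422)
  = 1.2660 / 1.8440 = 0.687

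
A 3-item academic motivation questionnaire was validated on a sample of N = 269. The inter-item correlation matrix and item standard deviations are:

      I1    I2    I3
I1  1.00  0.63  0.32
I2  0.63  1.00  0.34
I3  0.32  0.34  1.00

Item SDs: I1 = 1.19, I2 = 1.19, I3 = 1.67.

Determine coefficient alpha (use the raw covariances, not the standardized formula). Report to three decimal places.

Σσ²ᵢ = 1.19² + 1.19² + 1.67² = 5.6211
Covariances σ_ij = r_ij · s_i · s_j:
  σ(I1,I2) = 0.63 × 1.19 × 1.19 = 0.8921
  σ(I1,I3) = 0.32 × 1.19 × 1.67 = 0.6359
  σ(I2,I3) = 0.34 × 1.19 × 1.67 = 0.6757
σ²_T = Σσ²ᵢ + 2·Σσ_ij = 5.6211 + 2 × 2.2037 = 10.0285
α = (3/2)·(1 − 5.6211/10.0285) = 0.659

α = 0.659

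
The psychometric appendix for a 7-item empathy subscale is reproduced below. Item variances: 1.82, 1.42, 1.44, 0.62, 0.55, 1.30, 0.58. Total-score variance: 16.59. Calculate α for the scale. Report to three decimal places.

Σσ²ᵢ = 1.82 + 1.42 + 1.44 + 0.62 + 0.55 + 1.30 + 0.58 = 7.73
α = (k/(k−1))·(1 − Σσ²ᵢ/total variance) = (7/6)·(1 − 7.73/16.59) = 0.623

α = 0.623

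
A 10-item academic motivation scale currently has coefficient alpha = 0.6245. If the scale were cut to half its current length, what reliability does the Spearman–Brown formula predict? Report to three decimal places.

Length factor m = 1/2
α' = m·α / (1 − (1−m)·α)
   = 1/2 × 0.6245 / (1 − (1 − 1/2) × 0.6245)
   = 0.3123 / 0.6877 = 0.454

predicted reliability = 0.454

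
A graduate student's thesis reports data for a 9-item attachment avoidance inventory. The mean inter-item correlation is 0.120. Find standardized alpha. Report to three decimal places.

Standardized α = k·r̄ / (1 + (k−1)·r̄) = 9 × 0.120 / (1 + 8 × 0.120)
  = 1.0800 / 1.9600 = 0.551

α = 0.551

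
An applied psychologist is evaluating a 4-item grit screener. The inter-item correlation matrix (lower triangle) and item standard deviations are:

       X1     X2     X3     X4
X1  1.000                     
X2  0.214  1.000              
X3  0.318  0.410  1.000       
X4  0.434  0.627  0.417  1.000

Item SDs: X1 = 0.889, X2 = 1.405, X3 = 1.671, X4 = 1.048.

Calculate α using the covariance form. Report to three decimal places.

Σσ²ᵢ = 0.889² + 1.405² + 1.671² + 1.048² = 6.6549
Covariances σ_ij = r_ij · s_i · s_j:
  σ(X1,X2) = 0.214 × 0.889 × 1.405 = 0.2673
  σ(X1,X3) = 0.318 × 0.889 × 1.671 = 0.4724
  σ(X1,X4) = 0.434 × 0.889 × 1.048 = 0.4043
  σ(X2,X3) = 0.410 × 1.405 × 1.671 = 0.9626
  σ(X2,X4) = 0.627 × 1.405 × 1.048 = 0.9232
  σ(X3,X4) = 0.417 × 1.671 × 1.048 = 0.7303
σ²_T = Σσ²ᵢ + 2·Σσ_ij = 6.6549 + 2 × 3.7601 = 14.1751
α = (4/3)·(1 − 6.6549/14.1751) = 0.707

α = 0.707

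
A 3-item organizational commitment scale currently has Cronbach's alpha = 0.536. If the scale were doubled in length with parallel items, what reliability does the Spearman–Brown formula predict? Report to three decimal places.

Length factor m = 2
α' = m·α / (1 + (m−1)·α)
   = 2 × 0.536 / (1 + (2 − 1) × 0.536)
   = 1.0720 / 1.5360 = 0.698

predicted reliability = 0.698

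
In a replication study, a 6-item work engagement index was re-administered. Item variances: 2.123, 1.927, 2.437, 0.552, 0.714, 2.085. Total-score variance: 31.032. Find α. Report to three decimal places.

α = 0.820

ΣVar(i) = 2.123 + 1.927 + 2.437 + 0.552 + 0.714 + 2.085 = 9.838
α = (k/(k−1))·(1 − ΣVar(i)/σ²_total) = (6/5)·(1 − 9.838/31.032) = 0.820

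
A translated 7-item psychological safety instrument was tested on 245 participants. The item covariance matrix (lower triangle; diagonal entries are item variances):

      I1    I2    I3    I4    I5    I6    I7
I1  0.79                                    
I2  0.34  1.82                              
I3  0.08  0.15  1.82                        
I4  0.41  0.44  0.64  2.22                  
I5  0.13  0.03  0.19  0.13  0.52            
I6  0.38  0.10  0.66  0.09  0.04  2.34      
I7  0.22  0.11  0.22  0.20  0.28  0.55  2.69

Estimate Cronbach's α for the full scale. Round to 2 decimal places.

Σσᵢ² = 0.79 + 1.82 + 1.82 + 2.22 + 0.52 + 2.34 + 2.69 = 12.20
Σ_{i<j} σ_ij = 5.39
σ²_T = 12.20 + 2 × 5.39 = 22.98
α = (k/(k−1))·(1 − Σσᵢ²/σ²_T) = (7/6)·(1 − 12.20/22.98) = 0.55

Cronbach's α = 0.55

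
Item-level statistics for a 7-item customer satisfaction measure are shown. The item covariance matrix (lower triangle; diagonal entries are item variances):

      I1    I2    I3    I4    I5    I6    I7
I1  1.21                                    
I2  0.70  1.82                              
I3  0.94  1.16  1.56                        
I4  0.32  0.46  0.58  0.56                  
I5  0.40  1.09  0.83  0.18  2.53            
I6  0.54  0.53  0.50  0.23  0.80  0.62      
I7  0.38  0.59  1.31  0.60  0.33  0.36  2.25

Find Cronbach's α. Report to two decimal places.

sum of item variances = 1.21 + 1.82 + 1.56 + 0.56 + 2.53 + 0.62 + 2.25 = 10.55
Sum of off-diagonal covariances = 12.83
σ²_T = 10.55 + 2 × 12.83 = 36.21
α = (k/(k−1))·(1 − sum of item variances/σ²_T) = (7/6)·(1 − 10.55/36.21) = 0.83

Cronbach's α = 0.83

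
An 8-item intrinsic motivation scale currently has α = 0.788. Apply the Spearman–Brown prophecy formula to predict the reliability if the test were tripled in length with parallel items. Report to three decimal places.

predicted reliability = 0.918

Length factor m = 3
α' = m·α / (1 + (m−1)·α)
   = 3 × 0.788 / (1 + (3 − 1) × 0.788)
   = 2.3640 / 2.5760 = 0.918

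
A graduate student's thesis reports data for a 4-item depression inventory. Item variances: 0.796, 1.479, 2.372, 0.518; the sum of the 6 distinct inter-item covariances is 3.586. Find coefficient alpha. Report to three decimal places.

α = 0.775

sum of item variances = 0.796 + 1.479 + 2.372 + 0.518 = 5.165
Sum of distinct covariances = 3.586
total variance = sum of item variances + 2·Σcov = 5.165 + 2 × 3.586 = 12.337
α = (4/3)·(1 − 5.165/12.337) = 0.775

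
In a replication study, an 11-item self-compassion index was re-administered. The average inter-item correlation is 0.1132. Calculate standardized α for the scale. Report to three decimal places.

Standardized α = k·r̄ / (1 + (k−1)·r̄) = 11 × 0.1132 / (1 + 10 × 0.1132)
  = 1.2452 / 2.1320 = 0.584

standardized α = 0.584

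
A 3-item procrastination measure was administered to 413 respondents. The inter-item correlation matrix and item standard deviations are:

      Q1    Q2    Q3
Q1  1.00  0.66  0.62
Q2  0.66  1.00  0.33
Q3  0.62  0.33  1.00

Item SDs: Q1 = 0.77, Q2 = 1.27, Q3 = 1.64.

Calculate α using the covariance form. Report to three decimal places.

Σσ²ᵢ = 0.77² + 1.27² + 1.64² = 4.8954
Covariances σ_ij = r_ij · s_i · s_j:
  σ(Q1,Q2) = 0.66 × 0.77 × 1.27 = 0.6454
  σ(Q1,Q3) = 0.62 × 0.77 × 1.64 = 0.7829
  σ(Q2,Q3) = 0.33 × 1.27 × 1.64 = 0.6873
σ²_T = Σσ²ᵢ + 2·Σσ_ij = 4.8954 + 2 × 2.1156 = 9.1266
α = (3/2)·(1 − 4.8954/9.1266) = 0.695

α = 0.695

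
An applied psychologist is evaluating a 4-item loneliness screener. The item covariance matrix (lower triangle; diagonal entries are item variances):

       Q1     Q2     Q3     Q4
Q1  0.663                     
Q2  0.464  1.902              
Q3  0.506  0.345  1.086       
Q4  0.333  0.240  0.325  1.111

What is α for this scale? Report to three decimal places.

α = 0.642

Σσ²ᵢ = 0.663 + 1.902 + 1.086 + 1.111 = 4.762
Sum of the distinct covariances = 2.213
σ²_T = 4.762 + 2 × 2.213 = 9.188
α = (k/(k−1))·(1 − Σσ²ᵢ/σ²_T) = (4/3)·(1 − 4.762/9.188) = 0.642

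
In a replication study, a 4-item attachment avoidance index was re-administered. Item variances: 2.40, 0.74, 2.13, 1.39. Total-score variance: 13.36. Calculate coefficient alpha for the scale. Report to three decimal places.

α = 0.669

sum of item variances = 2.40 + 0.74 + 2.13 + 1.39 = 6.66
α = (k/(k−1))·(1 − sum of item variances/σ²_T) = (4/3)·(1 − 6.66/13.36) = 0.669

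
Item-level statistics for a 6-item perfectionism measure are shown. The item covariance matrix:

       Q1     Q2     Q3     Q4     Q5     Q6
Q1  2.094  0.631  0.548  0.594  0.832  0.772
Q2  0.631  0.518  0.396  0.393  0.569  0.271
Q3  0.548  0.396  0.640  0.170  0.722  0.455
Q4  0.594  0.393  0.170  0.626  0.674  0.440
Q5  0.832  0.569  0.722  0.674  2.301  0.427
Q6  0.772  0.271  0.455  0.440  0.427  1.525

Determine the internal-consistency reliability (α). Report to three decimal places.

α = 0.806

sum of item variances = 2.094 + 0.518 + 0.640 + 0.626 + 2.301 + 1.525 = 7.704
Σ_{i<j} σ_ij = 7.894
σ²_T = 7.704 + 2 × 7.894 = 23.492
α = (k/(k−1))·(1 − sum of item variances/σ²_T) = (6/5)·(1 − 7.704/23.492) = 0.806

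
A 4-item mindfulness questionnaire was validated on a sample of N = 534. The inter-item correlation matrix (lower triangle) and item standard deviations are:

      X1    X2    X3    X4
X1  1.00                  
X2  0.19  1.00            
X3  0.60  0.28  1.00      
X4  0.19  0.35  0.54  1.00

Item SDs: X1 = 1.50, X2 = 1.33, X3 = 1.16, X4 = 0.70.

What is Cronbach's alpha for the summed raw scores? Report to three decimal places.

Σσ²ᵢ = 1.50² + 1.33² + 1.16² + 0.70² = 5.8545
Covariances σ_ij = r_ij · s_i · s_j:
  σ(X1,X2) = 0.19 × 1.50 × 1.33 = 0.3791
  σ(X1,X3) = 0.60 × 1.50 × 1.16 = 1.0440
  σ(X1,X4) = 0.19 × 1.50 × 0.70 = 0.1995
  σ(X2,X3) = 0.28 × 1.33 × 1.16 = 0.4320
  σ(X2,X4) = 0.35 × 1.33 × 0.70 = 0.3258
  σ(X3,X4) = 0.54 × 1.16 × 0.70 = 0.4385
σ²_T = Σσ²ᵢ + 2·Σσ_ij = 5.8545 + 2 × 2.8189 = 11.4923
α = (4/3)·(1 − 5.8545/11.4923) = 0.654

Cronbach's alpha = 0.654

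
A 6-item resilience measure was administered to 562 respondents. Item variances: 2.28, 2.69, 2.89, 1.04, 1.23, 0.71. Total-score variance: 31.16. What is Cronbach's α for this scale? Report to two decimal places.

Σσ²ᵢ = 2.28 + 2.69 + 2.89 + 1.04 + 1.23 + 0.71 = 10.84
α = (k/(k−1))·(1 − Σσ²ᵢ/σ²_T) = (6/5)·(1 − 10.84/31.16) = 0.78

Cronbach's α = 0.78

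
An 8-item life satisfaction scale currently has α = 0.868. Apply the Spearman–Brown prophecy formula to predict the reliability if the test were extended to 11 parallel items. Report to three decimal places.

predicted reliability = 0.900

Length factor m = 11/8 = 1.3750
α' = m·α / (1 + (m−1)·α)
   = 11/8 × 0.868 / (1 + (11/8 − 1) × 0.868)
   = 1.1935 / 1.3255 = 0.900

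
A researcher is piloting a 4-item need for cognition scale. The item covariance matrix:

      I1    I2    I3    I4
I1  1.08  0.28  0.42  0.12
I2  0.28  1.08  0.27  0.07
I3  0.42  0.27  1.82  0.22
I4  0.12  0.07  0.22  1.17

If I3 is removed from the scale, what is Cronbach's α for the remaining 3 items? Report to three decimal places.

Remaining items: I1, I2, I4 (k = 3).
Σσ²ᵢ = 1.08 + 1.08 + 1.17 = 3.33
total variance = 3.33 + 2 × 0.47 = 4.27
α (item deleted) = (3/2)·(1 − 3.33/4.27) = 0.330

α = 0.330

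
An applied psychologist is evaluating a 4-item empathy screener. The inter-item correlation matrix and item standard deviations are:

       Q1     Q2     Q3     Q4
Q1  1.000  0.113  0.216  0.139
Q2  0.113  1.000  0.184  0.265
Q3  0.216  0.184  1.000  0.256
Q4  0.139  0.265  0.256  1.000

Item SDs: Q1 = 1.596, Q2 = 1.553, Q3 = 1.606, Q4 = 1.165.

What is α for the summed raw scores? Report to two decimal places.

α = 0.48

Σσ²ᵢ = 1.596² + 1.553² + 1.606² + 1.165² = 8.8955
Covariances σ_ij = r_ij · s_i · s_j:
  σ(Q1,Q2) = 0.113 × 1.596 × 1.553 = 0.2801
  σ(Q1,Q3) = 0.216 × 1.596 × 1.606 = 0.5536
  σ(Q1,Q4) = 0.139 × 1.596 × 1.165 = 0.2584
  σ(Q2,Q3) = 0.184 × 1.553 × 1.606 = 0.4589
  σ(Q2,Q4) = 0.265 × 1.553 × 1.165 = 0.4794
  σ(Q3,Q4) = 0.256 × 1.606 × 1.165 = 0.4790
σ²_T = Σσ²ᵢ + 2·Σσ_ij = 8.8955 + 2 × 2.5094 = 13.9143
α = (4/3)·(1 − 8.8955/13.9143) = 0.48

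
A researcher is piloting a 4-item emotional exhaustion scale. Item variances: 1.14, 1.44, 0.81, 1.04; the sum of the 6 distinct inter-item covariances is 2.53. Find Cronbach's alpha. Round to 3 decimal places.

sum of item variances = 1.14 + 1.44 + 0.81 + 1.04 = 4.43
Sum of distinct covariances = 2.53
σ²_total = sum of item variances + 2·Σcov = 4.43 + 2 × 2.53 = 9.49
α = (4/3)·(1 − 4.43/9.49) = 0.711

α = 0.711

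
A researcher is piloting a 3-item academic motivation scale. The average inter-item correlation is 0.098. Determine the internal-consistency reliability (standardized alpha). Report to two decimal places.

Standardized α = k·r̄ / (1 + (k−1)·r̄) = 3 × 0.098 / (1 + 2 × 0.098)
  = 0.2940 / 1.1960 = 0.25

α = 0.25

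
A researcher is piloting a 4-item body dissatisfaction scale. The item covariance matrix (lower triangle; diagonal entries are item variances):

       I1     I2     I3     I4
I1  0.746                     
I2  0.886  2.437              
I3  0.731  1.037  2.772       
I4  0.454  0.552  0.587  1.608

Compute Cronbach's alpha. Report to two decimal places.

Σσᵢ² = 0.746 + 2.437 + 2.772 + 1.608 = 7.563
Sum of off-diagonal covariances = 4.247
σ²_T = 7.563 + 2 × 4.247 = 16.057
α = (k/(k−1))·(1 − Σσᵢ²/σ²_T) = (4/3)·(1 − 7.563/16.057) = 0.71

α = 0.71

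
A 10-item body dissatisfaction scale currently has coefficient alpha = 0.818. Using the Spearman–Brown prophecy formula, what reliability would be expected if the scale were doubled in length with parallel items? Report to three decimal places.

Length factor m = 2
α' = m·α / (1 + (m−1)·α)
   = 2 × 0.818 / (1 + (2 − 1) × 0.818)
   = 1.6360 / 1.8180 = 0.900

predicted reliability = 0.900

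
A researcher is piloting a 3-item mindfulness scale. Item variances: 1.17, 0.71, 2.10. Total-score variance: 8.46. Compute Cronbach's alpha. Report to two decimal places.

Σσᵢ² = 1.17 + 0.71 + 2.10 = 3.98
α = (k/(k−1))·(1 − Σσᵢ²/σ²_total) = (3/2)·(1 − 3.98/8.46) = 0.79

α = 0.79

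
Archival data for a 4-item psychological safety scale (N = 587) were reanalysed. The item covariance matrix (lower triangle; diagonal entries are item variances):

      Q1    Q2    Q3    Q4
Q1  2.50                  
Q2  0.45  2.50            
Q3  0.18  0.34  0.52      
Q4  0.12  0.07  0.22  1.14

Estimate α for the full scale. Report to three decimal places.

α = 0.391

ΣVar(i) = 2.50 + 2.50 + 0.52 + 1.14 = 6.66
Sum of off-diagonal covariances = 1.38
σ²_total = 6.66 + 2 × 1.38 = 9.42
α = (k/(k−1))·(1 − ΣVar(i)/σ²_total) = (4/3)·(1 − 6.66/9.42) = 0.391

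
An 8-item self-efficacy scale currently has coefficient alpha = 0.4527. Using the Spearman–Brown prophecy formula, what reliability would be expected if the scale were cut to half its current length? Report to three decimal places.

predicted reliability = 0.293

Length factor m = 1/2
α' = m·α / (1 − (1−m)·α)
   = 1/2 × 0.4527 / (1 − (1 − 1/2) × 0.4527)
   = 0.2263 / 0.7736 = 0.293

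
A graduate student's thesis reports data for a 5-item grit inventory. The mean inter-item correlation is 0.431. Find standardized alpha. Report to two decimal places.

Standardized α = k·r̄ / (1 + (k−1)·r̄) = 5 × 0.431 / (1 + 4 × 0.431)
  = 2.1550 / 2.7240 = 0.79

α = 0.79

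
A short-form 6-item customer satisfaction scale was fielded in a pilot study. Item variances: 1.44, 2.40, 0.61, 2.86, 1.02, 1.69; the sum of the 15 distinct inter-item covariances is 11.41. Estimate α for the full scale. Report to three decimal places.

sum of item variances = 1.44 + 2.40 + 0.61 + 2.86 + 1.02 + 1.69 = 10.02
Sum of distinct covariances = 11.41
Var(T) = sum of item variances + 2·Σcov = 10.02 + 2 × 11.41 = 32.84
α = (6/5)·(1 − 10.02/32.84) = 0.834

α = 0.834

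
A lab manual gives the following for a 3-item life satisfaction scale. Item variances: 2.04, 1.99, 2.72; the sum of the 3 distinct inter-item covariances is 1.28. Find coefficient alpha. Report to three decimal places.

α = 0.412

sum of item variances = 2.04 + 1.99 + 2.72 = 6.75
Sum of distinct covariances = 1.28
σ²_T = sum of item variances + 2·Σcov = 6.75 + 2 × 1.28 = 9.31
α = (3/2)·(1 − 6.75/9.31) = 0.412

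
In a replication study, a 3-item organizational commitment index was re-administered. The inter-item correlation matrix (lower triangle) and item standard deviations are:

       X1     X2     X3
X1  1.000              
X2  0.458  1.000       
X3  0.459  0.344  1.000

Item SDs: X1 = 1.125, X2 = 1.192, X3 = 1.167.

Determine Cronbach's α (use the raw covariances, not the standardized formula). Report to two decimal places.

α = 0.68

Σσ²ᵢ = 1.125² + 1.192² + 1.167² = 4.0484
Covariances σ_ij = r_ij · s_i · s_j:
  σ(X1,X2) = 0.458 × 1.125 × 1.192 = 0.6142
  σ(X1,X3) = 0.459 × 1.125 × 1.167 = 0.6026
  σ(X2,X3) = 0.344 × 1.192 × 1.167 = 0.4785
σ²_T = Σσ²ᵢ + 2·Σσ_ij = 4.0484 + 2 × 1.6953 = 7.4390
α = (3/2)·(1 − 4.0484/7.4390) = 0.68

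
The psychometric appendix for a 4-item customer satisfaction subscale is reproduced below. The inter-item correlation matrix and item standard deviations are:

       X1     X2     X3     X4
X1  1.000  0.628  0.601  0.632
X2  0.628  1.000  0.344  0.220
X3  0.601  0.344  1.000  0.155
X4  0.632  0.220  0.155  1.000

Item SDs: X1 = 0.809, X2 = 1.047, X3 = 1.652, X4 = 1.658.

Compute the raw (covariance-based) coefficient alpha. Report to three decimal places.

Σσ²ᵢ = 0.809² + 1.047² + 1.652² + 1.658² = 7.2288
Covariances σ_ij = r_ij · s_i · s_j:
  σ(X1,X2) = 0.628 × 0.809 × 1.047 = 0.5319
  σ(X1,X3) = 0.601 × 0.809 × 1.652 = 0.8032
  σ(X1,X4) = 0.632 × 0.809 × 1.658 = 0.8477
  σ(X2,X3) = 0.344 × 1.047 × 1.652 = 0.5950
  σ(X2,X4) = 0.220 × 1.047 × 1.658 = 0.3819
  σ(X3,X4) = 0.155 × 1.652 × 1.658 = 0.4245
σ²_T = Σσ²ᵢ + 2·Σσ_ij = 7.2288 + 2 × 3.5842 = 14.3972
α = (4/3)·(1 − 7.2288/14.3972) = 0.664

coefficient alpha = 0.664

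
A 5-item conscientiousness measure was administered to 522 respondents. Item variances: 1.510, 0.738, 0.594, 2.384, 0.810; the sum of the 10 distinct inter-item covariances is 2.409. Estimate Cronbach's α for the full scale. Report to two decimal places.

Cronbach's α = 0.55

Σσᵢ² = 1.510 + 0.738 + 0.594 + 2.384 + 0.810 = 6.036
Sum of distinct covariances = 2.409
σ²_total = Σσᵢ² + 2·Σcov = 6.036 + 2 × 2.409 = 10.854
α = (5/4)·(1 − 6.036/10.854) = 0.55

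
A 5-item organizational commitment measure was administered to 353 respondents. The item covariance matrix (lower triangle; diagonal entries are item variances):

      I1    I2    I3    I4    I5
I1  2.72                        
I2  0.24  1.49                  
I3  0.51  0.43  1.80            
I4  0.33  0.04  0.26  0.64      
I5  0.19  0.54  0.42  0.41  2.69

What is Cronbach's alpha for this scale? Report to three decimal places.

Cronbach's alpha = 0.524

Σσᵢ² = 2.72 + 1.49 + 1.80 + 0.64 + 2.69 = 9.34
Sum of the distinct covariances = 3.37
Var(T) = 9.34 + 2 × 3.37 = 16.08
α = (k/(k−1))·(1 − Σσᵢ²/Var(T)) = (5/4)·(1 − 9.34/16.08) = 0.524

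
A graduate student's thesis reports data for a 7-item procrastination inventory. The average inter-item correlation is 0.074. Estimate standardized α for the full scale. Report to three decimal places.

standardized α = 0.359

Standardized α = k·r̄ / (1 + (k−1)·r̄) = 7 × 0.074 / (1 + 6 × 0.074)
  = 0.5180 / 1.4440 = 0.359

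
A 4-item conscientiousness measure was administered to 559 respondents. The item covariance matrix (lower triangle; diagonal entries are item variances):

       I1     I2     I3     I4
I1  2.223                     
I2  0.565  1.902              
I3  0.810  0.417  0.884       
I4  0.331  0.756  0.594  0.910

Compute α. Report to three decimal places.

ΣVar(i) = 2.223 + 1.902 + 0.884 + 0.910 = 5.919
Sum of the distinct covariances = 3.473
Var(T) = 5.919 + 2 × 3.473 = 12.865
α = (k/(k−1))·(1 − ΣVar(i)/Var(T)) = (4/3)·(1 − 5.919/12.865) = 0.720

α = 0.720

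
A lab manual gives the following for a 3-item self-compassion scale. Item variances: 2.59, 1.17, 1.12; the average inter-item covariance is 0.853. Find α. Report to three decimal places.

Σσ²ᵢ = 2.59 + 1.17 + 1.12 = 4.88
Sum of the 3 distinct covariances = 3 × 0.853 = 2.559
total variance = Σσ²ᵢ + 2·Σcov = 4.88 + 2 × 2.559 = 9.998
α = (3/2)·(1 − 4.88/9.998) = 0.768

α = 0.768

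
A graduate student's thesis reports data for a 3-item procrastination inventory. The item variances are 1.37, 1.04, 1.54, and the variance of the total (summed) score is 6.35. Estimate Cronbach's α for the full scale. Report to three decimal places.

ΣVar(i) = 1.37 + 1.04 + 1.54 = 3.95
α = (k/(k−1))·(1 − ΣVar(i)/total variance) = (3/2)·(1 − 3.95/6.35) = 0.567

Cronbach's α = 0.567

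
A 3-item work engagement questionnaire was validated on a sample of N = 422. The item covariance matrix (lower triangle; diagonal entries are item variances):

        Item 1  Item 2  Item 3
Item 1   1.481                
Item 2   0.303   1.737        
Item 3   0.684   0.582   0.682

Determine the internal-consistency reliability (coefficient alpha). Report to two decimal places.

Σσᵢ² = 1.481 + 1.737 + 0.682 = 3.900
Σ_{i<j} σ_ij = 1.569
Var(T) = 3.900 + 2 × 1.569 = 7.038
α = (k/(k−1))·(1 − Σσᵢ²/Var(T)) = (3/2)·(1 − 3.900/7.038) = 0.67

coefficient alpha = 0.67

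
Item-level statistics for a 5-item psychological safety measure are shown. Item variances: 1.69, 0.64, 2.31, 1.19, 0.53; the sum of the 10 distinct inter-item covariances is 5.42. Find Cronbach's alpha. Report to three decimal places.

Cronbach's alpha = 0.788

Σσ²ᵢ = 1.69 + 0.64 + 2.31 + 1.19 + 0.53 = 6.36
Sum of distinct covariances = 5.42
σ²_T = Σσ²ᵢ + 2·Σcov = 6.36 + 2 × 5.42 = 17.20
α = (5/4)·(1 − 6.36/17.20) = 0.788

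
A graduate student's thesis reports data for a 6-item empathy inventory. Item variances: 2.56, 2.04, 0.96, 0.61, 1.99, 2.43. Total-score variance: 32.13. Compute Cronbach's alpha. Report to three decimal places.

α = 0.804

ΣVar(i) = 2.56 + 2.04 + 0.96 + 0.61 + 1.99 + 2.43 = 10.59
α = (k/(k−1))·(1 − ΣVar(i)/total variance) = (6/5)·(1 − 10.59/32.13) = 0.804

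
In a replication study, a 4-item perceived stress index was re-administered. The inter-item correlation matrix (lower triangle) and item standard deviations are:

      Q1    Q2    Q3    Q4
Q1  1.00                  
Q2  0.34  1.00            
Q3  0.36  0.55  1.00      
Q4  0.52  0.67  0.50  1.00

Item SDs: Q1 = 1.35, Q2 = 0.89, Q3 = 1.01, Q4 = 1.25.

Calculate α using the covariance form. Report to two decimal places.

α = 0.78

Σσ²ᵢ = 1.35² + 0.89² + 1.01² + 1.25² = 5.1972
Covariances σ_ij = r_ij · s_i · s_j:
  σ(Q1,Q2) = 0.34 × 1.35 × 0.89 = 0.4085
  σ(Q1,Q3) = 0.36 × 1.35 × 1.01 = 0.4909
  σ(Q1,Q4) = 0.52 × 1.35 × 1.25 = 0.8775
  σ(Q2,Q3) = 0.55 × 0.89 × 1.01 = 0.4944
  σ(Q2,Q4) = 0.67 × 0.89 × 1.25 = 0.7454
  σ(Q3,Q4) = 0.50 × 1.01 × 1.25 = 0.6312
σ²_T = Σσ²ᵢ + 2·Σσ_ij = 5.1972 + 2 × 3.6479 = 12.4930
α = (4/3)·(1 − 5.1972/12.4930) = 0.78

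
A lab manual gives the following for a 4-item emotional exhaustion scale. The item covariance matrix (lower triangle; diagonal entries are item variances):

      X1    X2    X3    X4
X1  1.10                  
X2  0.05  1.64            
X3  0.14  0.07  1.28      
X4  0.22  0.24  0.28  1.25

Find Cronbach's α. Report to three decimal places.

ΣVar(i) = 1.10 + 1.64 + 1.28 + 1.25 = 5.27
Σ_{i<j} σ_ij = 1.00
Var(T) = 5.27 + 2 × 1.00 = 7.27
α = (k/(k−1))·(1 − ΣVar(i)/Var(T)) = (4/3)·(1 − 5.27/7.27) = 0.367

Cronbach's α = 0.367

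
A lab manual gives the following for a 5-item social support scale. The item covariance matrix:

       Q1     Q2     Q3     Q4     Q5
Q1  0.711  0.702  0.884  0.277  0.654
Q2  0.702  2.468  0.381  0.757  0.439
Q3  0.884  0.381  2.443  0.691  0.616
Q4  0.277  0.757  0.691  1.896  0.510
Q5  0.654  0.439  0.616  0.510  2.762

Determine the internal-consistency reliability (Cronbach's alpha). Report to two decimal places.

α = 0.67

ΣVar(i) = 0.711 + 2.468 + 2.443 + 1.896 + 2.762 = 10.280
Sum of the distinct covariances = 5.911
Var(T) = 10.280 + 2 × 5.911 = 22.102
α = (k/(k−1))·(1 − ΣVar(i)/Var(T)) = (5/4)·(1 − 10.280/22.102) = 0.67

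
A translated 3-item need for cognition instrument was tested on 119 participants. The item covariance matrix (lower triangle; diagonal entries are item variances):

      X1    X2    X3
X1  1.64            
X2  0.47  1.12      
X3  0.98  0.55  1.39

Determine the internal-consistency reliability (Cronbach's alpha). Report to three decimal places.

Cronbach's alpha = 0.736

sum of item variances = 1.64 + 1.12 + 1.39 = 4.15
Σ_{i<j} σ_ij = 2.00
total variance = 4.15 + 2 × 2.00 = 8.15
α = (k/(k−1))·(1 − sum of item variances/total variance) = (3/2)·(1 − 4.15/8.15) = 0.736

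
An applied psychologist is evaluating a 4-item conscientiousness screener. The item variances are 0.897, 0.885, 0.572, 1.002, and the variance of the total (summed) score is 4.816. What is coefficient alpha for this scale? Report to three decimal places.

sum of item variances = 0.897 + 0.885 + 0.572 + 1.002 = 3.356
α = (k/(k−1))·(1 − sum of item variances/Var(T)) = (4/3)·(1 − 3.356/4.816) = 0.404

coefficient alpha = 0.404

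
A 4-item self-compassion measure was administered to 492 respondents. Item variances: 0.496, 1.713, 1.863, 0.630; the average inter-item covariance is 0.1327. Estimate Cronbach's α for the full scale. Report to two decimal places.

sum of item variances = 0.496 + 1.713 + 1.863 + 0.630 = 4.702
Sum of the 6 distinct covariances = 6 × 0.1327 = 0.7962
σ²_total = sum of item variances + 2·Σcov = 4.702 + 2 × 0.7962 = 6.2944
α = (4/3)·(1 − 4.702/6.2944) = 0.34

Cronbach's α = 0.34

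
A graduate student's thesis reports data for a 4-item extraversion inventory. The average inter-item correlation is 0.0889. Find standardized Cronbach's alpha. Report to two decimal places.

standardized Cronbach's alpha = 0.28

Standardized α = k·r̄ / (1 + (k−1)·r̄) = 4 × 0.0889 / (1 + 3 × 0.0889)
  = 0.3556 / 1.2667 = 0.28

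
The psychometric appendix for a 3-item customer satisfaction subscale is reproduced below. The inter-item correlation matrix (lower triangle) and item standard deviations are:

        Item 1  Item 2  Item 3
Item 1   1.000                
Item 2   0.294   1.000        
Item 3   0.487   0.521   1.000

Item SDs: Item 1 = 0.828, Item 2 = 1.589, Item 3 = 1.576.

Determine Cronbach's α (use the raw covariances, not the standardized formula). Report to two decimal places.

α = 0.67

Σσ²ᵢ = 0.828² + 1.589² + 1.576² = 5.6943
Covariances σ_ij = r_ij · s_i · s_j:
  σ(Item 1,Item 2) = 0.294 × 0.828 × 1.589 = 0.3868
  σ(Item 1,Item 3) = 0.487 × 0.828 × 1.576 = 0.6355
  σ(Item 2,Item 3) = 0.521 × 1.589 × 1.576 = 1.3047
σ²_T = Σσ²ᵢ + 2·Σσ_ij = 5.6943 + 2 × 2.3270 = 10.3483
α = (3/2)·(1 − 5.6943/10.3483) = 0.67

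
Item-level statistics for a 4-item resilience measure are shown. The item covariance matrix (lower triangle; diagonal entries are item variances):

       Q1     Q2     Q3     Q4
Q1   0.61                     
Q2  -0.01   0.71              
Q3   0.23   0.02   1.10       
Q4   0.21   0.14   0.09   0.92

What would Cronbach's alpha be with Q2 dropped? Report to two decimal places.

Cronbach's alpha = 0.43

Remaining items: Q1, Q3, Q4 (k = 3).
Σσ²ᵢ = 0.61 + 1.10 + 0.92 = 2.63
σ²_T = 2.63 + 2 × 0.53 = 3.69
α (item deleted) = (3/2)·(1 − 2.63/3.69) = 0.43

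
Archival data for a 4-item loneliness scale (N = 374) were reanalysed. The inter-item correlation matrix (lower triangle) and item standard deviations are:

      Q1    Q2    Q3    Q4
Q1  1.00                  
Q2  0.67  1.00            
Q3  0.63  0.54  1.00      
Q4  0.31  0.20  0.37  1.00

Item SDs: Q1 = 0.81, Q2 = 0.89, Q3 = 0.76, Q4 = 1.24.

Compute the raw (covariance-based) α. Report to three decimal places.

Σσ²ᵢ = 0.81² + 0.89² + 0.76² + 1.24² = 3.5634
Covariances σ_ij = r_ij · s_i · s_j:
  σ(Q1,Q2) = 0.67 × 0.81 × 0.89 = 0.4830
  σ(Q1,Q3) = 0.63 × 0.81 × 0.76 = 0.3878
  σ(Q1,Q4) = 0.31 × 0.81 × 1.24 = 0.3114
  σ(Q2,Q3) = 0.54 × 0.89 × 0.76 = 0.3653
  σ(Q2,Q4) = 0.20 × 0.89 × 1.24 = 0.2207
  σ(Q3,Q4) = 0.37 × 0.76 × 1.24 = 0.3487
σ²_T = Σσ²ᵢ + 2·Σσ_ij = 3.5634 + 2 × 2.1169 = 7.7972
α = (4/3)·(1 − 3.5634/7.7972) = 0.724

α = 0.724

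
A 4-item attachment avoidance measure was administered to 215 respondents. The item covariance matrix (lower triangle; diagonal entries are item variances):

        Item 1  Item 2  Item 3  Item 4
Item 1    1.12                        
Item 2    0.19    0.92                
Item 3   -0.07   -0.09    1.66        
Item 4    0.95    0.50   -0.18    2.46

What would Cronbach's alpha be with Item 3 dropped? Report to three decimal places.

α = 0.632

Remaining items: Item 1, Item 2, Item 4 (k = 3).
sum of item variances = 1.12 + 0.92 + 2.46 = 4.50
total variance = 4.50 + 2 × 1.64 = 7.78
α (item deleted) = (3/2)·(1 − 4.50/7.78) = 0.632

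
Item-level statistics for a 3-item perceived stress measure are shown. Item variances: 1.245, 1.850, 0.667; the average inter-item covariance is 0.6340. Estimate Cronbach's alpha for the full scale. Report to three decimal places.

Cronbach's alpha = 0.754

ΣVar(i) = 1.245 + 1.850 + 0.667 = 3.762
Sum of the 3 distinct covariances = 3 × 0.6340 = 1.9020
σ²_total = ΣVar(i) + 2·Σcov = 3.762 + 2 × 1.9020 = 7.5660
α = (3/2)·(1 − 3.762/7.5660) = 0.754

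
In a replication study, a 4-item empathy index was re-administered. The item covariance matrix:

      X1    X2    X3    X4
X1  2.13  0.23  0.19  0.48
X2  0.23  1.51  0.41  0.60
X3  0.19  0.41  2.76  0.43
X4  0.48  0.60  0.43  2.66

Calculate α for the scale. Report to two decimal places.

α = 0.45

Σσ²ᵢ = 2.13 + 1.51 + 2.76 + 2.66 = 9.06
Σ_{i<j} σ_ij = 2.34
total variance = 9.06 + 2 × 2.34 = 13.74
α = (k/(k−1))·(1 − Σσ²ᵢ/total variance) = (4/3)·(1 − 9.06/13.74) = 0.45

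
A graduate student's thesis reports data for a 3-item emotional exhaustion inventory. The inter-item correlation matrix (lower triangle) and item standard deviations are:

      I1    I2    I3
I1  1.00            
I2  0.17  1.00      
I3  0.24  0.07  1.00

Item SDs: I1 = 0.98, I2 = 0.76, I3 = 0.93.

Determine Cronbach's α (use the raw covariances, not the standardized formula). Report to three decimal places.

Σσ²ᵢ = 0.98² + 0.76² + 0.93² = 2.4029
Covariances σ_ij = r_ij · s_i · s_j:
  σ(I1,I2) = 0.17 × 0.98 × 0.76 = 0.1266
  σ(I1,I3) = 0.24 × 0.98 × 0.93 = 0.2187
  σ(I2,I3) = 0.07 × 0.76 × 0.93 = 0.0495
σ²_T = Σσ²ᵢ + 2·Σσ_ij = 2.4029 + 2 × 0.3948 = 3.1925
α = (3/2)·(1 − 2.4029/3.1925) = 0.371

α = 0.371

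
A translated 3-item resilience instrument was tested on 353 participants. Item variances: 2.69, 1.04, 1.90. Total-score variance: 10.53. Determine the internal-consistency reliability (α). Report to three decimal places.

α = 0.698

ΣVar(i) = 2.69 + 1.04 + 1.90 = 5.63
α = (k/(k−1))·(1 − ΣVar(i)/σ²_T) = (3/2)·(1 − 5.63/10.53) = 0.698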